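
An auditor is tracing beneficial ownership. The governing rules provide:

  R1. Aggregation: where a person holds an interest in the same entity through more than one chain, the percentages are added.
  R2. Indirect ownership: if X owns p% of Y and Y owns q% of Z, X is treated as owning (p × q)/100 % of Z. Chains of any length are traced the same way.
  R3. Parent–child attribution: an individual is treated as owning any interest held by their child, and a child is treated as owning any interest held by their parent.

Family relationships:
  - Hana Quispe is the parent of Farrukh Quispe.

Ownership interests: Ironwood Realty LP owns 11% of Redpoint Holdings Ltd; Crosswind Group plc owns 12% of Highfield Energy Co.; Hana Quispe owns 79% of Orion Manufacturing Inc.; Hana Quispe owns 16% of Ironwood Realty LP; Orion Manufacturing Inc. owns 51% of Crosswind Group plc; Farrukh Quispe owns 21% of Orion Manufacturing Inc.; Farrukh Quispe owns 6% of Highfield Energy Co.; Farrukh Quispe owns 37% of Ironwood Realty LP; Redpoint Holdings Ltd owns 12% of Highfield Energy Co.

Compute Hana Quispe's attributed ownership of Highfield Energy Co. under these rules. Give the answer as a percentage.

12.8196%

By parent–child attribution (R3), Hana Quispe is treated as also owning Farrukh Quispe's interest in Ironwood Realty LP, giving 16% + 37% = 53%.
By parent–child attribution (R3), Hana Quispe is treated as also owning Farrukh Quispe's interest in Orion Manufacturing Inc, giving 79% + 21% = 100%.
By parent–child attribution (R3), Hana Quispe is treated as owning Farrukh Quispe's 6% interest in Highfield Energy Co.
Chain via Ironwood Realty LP → Redpoint Holdings Ltd (R2): 53% × 11% × 12% = 0.6996% of Highfield Energy Co.
Chain via Orion Manufacturing Inc. → Crosswind Group plc (R2): 100% × 51% × 12% = 6.12% of Highfield Energy Co.
Direct interest in Highfield Energy Co: 6%.
Aggregating (R1): 0.6996% + 6.12% + 6% = 12.8196%.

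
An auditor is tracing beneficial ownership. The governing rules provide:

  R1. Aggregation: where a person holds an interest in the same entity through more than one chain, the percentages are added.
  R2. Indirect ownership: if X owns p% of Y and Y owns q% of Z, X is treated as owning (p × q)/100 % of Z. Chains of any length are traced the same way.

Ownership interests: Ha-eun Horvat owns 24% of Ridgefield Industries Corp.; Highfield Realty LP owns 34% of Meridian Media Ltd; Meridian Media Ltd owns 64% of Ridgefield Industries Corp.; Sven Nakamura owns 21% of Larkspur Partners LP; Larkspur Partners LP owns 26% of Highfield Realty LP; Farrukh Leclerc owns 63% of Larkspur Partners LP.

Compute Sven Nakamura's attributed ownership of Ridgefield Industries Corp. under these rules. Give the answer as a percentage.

Chain via Larkspur Partners LP → Highfield Realty LP → Meridian Media Ltd (R2): 21% × 26% × 34% × 64% = 1.188096% of Ridgefield Industries Corp.

1.188096%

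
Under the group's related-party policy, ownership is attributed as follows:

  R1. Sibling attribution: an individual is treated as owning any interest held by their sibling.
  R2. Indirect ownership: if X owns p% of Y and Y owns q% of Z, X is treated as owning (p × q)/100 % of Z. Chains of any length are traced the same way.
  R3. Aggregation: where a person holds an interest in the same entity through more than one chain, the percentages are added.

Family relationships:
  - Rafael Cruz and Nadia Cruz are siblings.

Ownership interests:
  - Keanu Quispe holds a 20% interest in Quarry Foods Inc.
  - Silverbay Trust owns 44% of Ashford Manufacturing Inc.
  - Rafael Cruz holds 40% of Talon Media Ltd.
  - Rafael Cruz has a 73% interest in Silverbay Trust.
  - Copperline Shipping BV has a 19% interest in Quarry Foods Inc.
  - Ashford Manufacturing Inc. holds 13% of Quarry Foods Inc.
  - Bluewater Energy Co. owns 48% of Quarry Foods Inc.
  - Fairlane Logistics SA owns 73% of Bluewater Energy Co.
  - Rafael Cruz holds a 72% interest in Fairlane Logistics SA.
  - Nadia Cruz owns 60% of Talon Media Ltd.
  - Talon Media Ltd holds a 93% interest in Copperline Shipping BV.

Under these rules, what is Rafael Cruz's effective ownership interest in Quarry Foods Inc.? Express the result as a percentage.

By sibling attribution (R1), Rafael Cruz is treated as also owning Nadia Cruz's interest in Talon Media Ltd, giving 40% + 60% = 100%.
Chain via Silverbay Trust → Ashford Manufacturing Inc. (R2): 73% × 44% × 13% = 4.1756% of Quarry Foods Inc.
Chain via Talon Media Ltd → Copperline Shipping BV (R2): 100% × 93% × 19% = 17.67% of Quarry Foods Inc.
Chain via Fairlane Logistics SA → Bluewater Energy Co. (R2): 72% × 73% × 48% = 25.2288% of Quarry Foods Inc.
Aggregating (R3): 4.1756% + 17.67% + 25.2288% = 47.0744%.

47.0744%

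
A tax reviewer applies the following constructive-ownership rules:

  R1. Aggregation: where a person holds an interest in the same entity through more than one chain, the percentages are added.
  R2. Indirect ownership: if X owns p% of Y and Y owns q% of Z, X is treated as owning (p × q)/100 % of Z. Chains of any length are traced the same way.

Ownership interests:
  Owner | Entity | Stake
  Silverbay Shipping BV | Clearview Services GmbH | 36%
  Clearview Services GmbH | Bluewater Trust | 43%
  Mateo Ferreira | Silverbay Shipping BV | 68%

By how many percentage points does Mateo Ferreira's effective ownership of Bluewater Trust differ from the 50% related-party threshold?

Chain via Silverbay Shipping BV → Clearview Services GmbH (R2): 68% × 36% × 43% = 10.5264% of Bluewater Trust.
10.5264% falls short of the 50% threshold by 39.4736 percentage points.

39.4736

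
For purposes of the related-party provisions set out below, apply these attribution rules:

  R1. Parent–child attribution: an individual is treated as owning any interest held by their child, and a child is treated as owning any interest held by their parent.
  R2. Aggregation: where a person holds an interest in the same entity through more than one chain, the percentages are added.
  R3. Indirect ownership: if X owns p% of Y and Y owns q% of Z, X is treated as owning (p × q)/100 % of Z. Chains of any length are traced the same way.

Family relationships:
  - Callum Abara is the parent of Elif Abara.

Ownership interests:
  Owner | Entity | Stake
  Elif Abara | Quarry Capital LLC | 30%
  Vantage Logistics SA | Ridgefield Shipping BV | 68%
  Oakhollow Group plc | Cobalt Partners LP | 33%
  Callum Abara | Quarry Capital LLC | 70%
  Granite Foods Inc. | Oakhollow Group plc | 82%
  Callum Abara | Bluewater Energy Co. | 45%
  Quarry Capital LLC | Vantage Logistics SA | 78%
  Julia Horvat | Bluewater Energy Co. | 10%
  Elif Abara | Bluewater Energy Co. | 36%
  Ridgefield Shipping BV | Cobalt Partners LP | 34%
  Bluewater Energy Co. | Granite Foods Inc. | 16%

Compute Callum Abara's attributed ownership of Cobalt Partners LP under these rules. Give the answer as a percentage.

21.540576%

By parent–child attribution (R1), Callum Abara is treated as also owning Elif Abara's interest in Quarry Capital LLC, giving 70% + 30% = 100%.
By parent–child attribution (R1), Callum Abara is treated as also owning Elif Abara's interest in Bluewater Energy Co, giving 45% + 36% = 81%.
Chain via Quarry Capital LLC → Vantage Logistics SA → Ridgefield Shipping BV (R3): 100% × 78% × 68% × 34% = 18.0336% of Cobalt Partners LP.
Chain via Bluewater Energy Co. → Granite Foods Inc. → Oakhollow Group plc (R3): 81% × 16% × 82% × 33% = 3.506976% of Cobalt Partners LP.
Aggregating (R2): 18.0336% + 3.506976% = 21.540576%.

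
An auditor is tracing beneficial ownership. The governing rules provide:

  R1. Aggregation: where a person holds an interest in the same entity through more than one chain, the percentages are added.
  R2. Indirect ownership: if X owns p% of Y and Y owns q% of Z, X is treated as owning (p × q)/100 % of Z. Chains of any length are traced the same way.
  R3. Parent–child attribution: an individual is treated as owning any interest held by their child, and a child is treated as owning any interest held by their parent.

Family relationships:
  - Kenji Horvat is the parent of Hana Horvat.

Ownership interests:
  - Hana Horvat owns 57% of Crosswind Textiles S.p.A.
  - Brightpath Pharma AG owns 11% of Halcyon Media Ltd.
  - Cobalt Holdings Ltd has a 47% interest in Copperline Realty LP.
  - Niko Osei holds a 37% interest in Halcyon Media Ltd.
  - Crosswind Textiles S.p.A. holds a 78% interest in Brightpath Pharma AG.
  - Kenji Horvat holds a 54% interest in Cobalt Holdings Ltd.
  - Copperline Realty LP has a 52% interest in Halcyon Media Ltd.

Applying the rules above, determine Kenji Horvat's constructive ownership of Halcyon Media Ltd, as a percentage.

By parent–child attribution (R3), Kenji Horvat is treated as owning Hana Horvat's 57% interest in Crosswind Textiles S.p.A.
Chain via Cobalt Holdings Ltd → Copperline Realty LP (R2): 54% × 47% × 52% = 13.1976% of Halcyon Media Ltd.
Chain via Crosswind Textiles S.p.A. → Brightpath Pharma AG (R2): 57% × 78% × 11% = 4.8906% of Halcyon Media Ltd.
Aggregating (R1): 13.1976% + 4.8906% = 18.0882%.

18.0882%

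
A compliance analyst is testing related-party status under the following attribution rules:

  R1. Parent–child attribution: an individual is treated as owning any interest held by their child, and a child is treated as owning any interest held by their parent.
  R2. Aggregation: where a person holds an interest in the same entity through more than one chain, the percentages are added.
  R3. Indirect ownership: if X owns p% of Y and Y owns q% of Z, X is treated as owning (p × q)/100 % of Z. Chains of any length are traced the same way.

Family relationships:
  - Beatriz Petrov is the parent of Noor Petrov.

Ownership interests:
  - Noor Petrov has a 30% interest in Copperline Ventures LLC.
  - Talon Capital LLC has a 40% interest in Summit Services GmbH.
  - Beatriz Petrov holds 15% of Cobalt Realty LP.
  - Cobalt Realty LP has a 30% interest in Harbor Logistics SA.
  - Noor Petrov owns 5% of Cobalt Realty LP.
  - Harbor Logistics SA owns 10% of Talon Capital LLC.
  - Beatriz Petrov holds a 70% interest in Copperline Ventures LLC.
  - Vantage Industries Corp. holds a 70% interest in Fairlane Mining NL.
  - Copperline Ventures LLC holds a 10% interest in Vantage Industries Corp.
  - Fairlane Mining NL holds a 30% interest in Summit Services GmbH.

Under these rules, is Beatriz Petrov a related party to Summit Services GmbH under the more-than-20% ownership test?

No

By parent–child attribution (R1), Beatriz Petrov is treated as also owning Noor Petrov's interest in Copperline Ventures LLC, giving 70% + 30% = 100%.
By parent–child attribution (R1), Beatriz Petrov is treated as also owning Noor Petrov's interest in Cobalt Realty LP, giving 15% + 5% = 20%.
Chain via Copperline Ventures LLC → Vantage Industries Corp. → Fairlane Mining NL (R3): 100% × 10% × 70% × 30% = 2.1% of Summit Services GmbH.
Chain via Cobalt Realty LP → Harbor Logistics SA → Talon Capital LLC (R3): 20% × 30% × 10% × 40% = 0.24% of Summit Services GmbH.
Aggregating (R2): 2.1% + 0.24% = 2.34%.
2.34% does not exceed the 20% threshold, so Beatriz is not a related party to Summit Services GmbH.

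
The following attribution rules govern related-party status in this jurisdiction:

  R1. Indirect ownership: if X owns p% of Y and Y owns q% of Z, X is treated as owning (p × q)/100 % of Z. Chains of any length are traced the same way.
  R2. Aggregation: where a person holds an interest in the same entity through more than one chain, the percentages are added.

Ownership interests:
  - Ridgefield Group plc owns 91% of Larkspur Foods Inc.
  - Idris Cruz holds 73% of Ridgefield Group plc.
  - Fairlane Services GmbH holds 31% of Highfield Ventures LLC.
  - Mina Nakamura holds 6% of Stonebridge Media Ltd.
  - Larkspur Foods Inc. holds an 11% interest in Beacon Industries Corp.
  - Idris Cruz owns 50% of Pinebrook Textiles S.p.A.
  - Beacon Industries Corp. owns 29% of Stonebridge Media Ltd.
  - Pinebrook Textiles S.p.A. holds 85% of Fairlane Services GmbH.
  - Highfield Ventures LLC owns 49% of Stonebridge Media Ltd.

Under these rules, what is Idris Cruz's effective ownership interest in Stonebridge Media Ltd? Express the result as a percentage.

Chain via Pinebrook Textiles S.p.A. → Fairlane Services GmbH → Highfield Ventures LLC (R1): 50% × 85% × 31% × 49% = 6.45575% of Stonebridge Media Ltd.
Chain via Ridgefield Group plc → Larkspur Foods Inc. → Beacon Industries Corp. (R1): 73% × 91% × 11% × 29% = 2.119117% of Stonebridge Media Ltd.
Aggregating (R2): 6.45575% + 2.119117% = 8.574867%.

8.574867%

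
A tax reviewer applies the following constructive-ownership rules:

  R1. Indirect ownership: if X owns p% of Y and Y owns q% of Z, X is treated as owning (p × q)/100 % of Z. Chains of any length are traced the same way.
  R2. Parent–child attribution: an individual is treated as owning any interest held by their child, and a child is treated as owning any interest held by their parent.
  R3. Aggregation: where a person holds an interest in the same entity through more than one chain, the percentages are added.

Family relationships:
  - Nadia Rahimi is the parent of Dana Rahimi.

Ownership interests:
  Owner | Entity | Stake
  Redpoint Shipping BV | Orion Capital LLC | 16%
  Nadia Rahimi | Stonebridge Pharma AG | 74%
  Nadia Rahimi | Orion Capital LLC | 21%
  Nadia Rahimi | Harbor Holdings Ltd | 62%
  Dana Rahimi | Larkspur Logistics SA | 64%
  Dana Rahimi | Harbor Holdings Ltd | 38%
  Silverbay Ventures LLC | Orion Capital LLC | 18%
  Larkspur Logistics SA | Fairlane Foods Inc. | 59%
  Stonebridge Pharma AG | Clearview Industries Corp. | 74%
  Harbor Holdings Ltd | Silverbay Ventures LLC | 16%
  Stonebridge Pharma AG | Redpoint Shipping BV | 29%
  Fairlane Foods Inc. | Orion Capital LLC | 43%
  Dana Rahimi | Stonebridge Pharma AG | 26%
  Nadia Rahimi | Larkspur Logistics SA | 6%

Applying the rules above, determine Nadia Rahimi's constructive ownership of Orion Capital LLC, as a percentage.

46.279%

By parent–child attribution (R2), Nadia Rahimi is treated as also owning Dana Rahimi's interest in Stonebridge Pharma AG, giving 74% + 26% = 100%.
By parent–child attribution (R2), Nadia Rahimi is treated as also owning Dana Rahimi's interest in Harbor Holdings Ltd, giving 62% + 38% = 100%.
By parent–child attribution (R2), Nadia Rahimi is treated as also owning Dana Rahimi's interest in Larkspur Logistics SA, giving 6% + 64% = 70%.
Chain via Stonebridge Pharma AG → Redpoint Shipping BV (R1): 100% × 29% × 16% = 4.64% of Orion Capital LLC.
Chain via Harbor Holdings Ltd → Silverbay Ventures LLC (R1): 100% × 16% × 18% = 2.88% of Orion Capital LLC.
Chain via Larkspur Logistics SA → Fairlane Foods Inc. (R1): 70% × 59% × 43% = 17.759% of Orion Capital LLC.
Direct interest in Orion Capital LLC: 21%.
Aggregating (R3): 4.64% + 2.88% + 17.759% + 21% = 46.279%.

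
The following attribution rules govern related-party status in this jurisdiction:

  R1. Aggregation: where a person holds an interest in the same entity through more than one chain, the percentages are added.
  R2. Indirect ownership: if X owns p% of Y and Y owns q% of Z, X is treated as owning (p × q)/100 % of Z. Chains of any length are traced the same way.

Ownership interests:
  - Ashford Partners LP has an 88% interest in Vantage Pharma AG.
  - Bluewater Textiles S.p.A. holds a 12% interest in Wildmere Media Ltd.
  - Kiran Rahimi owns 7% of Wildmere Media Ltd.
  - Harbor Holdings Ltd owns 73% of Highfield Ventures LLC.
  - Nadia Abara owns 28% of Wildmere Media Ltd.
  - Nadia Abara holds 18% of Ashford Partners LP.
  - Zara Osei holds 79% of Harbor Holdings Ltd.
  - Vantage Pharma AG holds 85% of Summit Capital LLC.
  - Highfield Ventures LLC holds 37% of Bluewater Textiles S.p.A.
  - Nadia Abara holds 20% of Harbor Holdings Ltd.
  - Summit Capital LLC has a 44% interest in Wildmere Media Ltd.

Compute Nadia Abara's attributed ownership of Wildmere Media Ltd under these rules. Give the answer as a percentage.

34.5724%

Chain via Ashford Partners LP → Vantage Pharma AG → Summit Capital LLC (R2): 18% × 88% × 85% × 44% = 5.92416% of Wildmere Media Ltd.
Chain via Harbor Holdings Ltd → Highfield Ventures LLC → Bluewater Textiles S.p.A. (R2): 20% × 73% × 37% × 12% = 0.64824% of Wildmere Media Ltd.
Direct interest in Wildmere Media Ltd: 28%.
Aggregating (R1): 5.92416% + 0.64824% + 28% = 34.5724%.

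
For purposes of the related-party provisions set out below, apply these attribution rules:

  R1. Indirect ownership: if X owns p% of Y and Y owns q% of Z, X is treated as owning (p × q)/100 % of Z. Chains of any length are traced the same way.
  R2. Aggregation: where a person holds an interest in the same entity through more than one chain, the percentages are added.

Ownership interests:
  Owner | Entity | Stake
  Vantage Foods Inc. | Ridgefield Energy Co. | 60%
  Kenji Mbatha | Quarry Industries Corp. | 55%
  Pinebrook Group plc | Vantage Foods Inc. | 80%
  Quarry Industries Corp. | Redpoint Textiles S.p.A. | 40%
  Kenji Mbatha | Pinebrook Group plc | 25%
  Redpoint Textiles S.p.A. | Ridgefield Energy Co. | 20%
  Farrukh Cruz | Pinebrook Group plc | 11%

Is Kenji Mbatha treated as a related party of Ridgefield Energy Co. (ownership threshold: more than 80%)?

No

Chain via Pinebrook Group plc → Vantage Foods Inc. (R1): 25% × 80% × 60% = 12% of Ridgefield Energy Co.
Chain via Quarry Industries Corp. → Redpoint Textiles S.p.A. (R1): 55% × 40% × 20% = 4.4% of Ridgefield Energy Co.
Aggregating (R2): 12% + 4.4% = 16.4%.
16.4% does not exceed the 80% threshold, so Kenji is not a related party to Ridgefield Energy Co.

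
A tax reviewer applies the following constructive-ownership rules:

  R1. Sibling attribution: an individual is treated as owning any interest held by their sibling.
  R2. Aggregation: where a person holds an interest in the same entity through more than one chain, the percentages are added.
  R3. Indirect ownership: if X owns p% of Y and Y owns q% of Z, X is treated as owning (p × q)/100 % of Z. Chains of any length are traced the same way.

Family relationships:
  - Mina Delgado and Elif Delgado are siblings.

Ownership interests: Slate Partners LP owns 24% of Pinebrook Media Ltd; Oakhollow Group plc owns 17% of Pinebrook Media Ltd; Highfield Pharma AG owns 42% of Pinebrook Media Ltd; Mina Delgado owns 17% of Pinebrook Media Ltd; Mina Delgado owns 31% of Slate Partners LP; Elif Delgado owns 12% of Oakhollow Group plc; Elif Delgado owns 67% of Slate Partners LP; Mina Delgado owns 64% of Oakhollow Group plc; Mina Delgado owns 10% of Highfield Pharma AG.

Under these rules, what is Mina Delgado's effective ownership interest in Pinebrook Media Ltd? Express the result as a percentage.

57.64%

By sibling attribution (R1), Mina Delgado is treated as also owning Elif Delgado's interest in Oakhollow Group plc, giving 64% + 12% = 76%.
By sibling attribution (R1), Mina Delgado is treated as also owning Elif Delgado's interest in Slate Partners LP, giving 31% + 67% = 98%.
Chain via Highfield Pharma AG (R3): 10% × 42% = 4.2% of Pinebrook Media Ltd.
Chain via Oakhollow Group plc (R3): 76% × 17% = 12.92% of Pinebrook Media Ltd.
Chain via Slate Partners LP (R3): 98% × 24% = 23.52% of Pinebrook Media Ltd.
Direct interest in Pinebrook Media Ltd: 17%.
Aggregating (R2): 4.2% + 12.92% + 23.52% + 17% = 57.64%.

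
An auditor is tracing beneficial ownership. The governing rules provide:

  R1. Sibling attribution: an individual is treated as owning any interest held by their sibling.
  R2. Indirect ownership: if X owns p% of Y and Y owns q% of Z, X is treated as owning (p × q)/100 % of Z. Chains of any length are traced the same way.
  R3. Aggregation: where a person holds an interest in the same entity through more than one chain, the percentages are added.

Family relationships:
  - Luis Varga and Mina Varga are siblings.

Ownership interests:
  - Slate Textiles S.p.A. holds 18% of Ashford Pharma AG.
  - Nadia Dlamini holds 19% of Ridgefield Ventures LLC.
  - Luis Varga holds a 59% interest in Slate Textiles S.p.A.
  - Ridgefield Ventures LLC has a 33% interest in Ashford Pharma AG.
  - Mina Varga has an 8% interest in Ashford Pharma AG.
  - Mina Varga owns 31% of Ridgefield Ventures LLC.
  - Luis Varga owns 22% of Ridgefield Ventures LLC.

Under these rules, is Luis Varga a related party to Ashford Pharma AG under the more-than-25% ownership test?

Yes

By sibling attribution (R1), Luis Varga is treated as also owning Mina Varga's interest in Ridgefield Ventures LLC, giving 22% + 31% = 53%.
By sibling attribution (R1), Luis Varga is treated as owning Mina Varga's 8% interest in Ashford Pharma AG.
Chain via Ridgefield Ventures LLC (R2): 53% × 33% = 17.49% of Ashford Pharma AG.
Chain via Slate Textiles S.p.A. (R2): 59% × 18% = 10.62% of Ashford Pharma AG.
Direct interest in Ashford Pharma AG: 8%.
Aggregating (R3): 17.49% + 10.62% + 8% = 36.11%.
36.11% exceeds the 25% threshold, so Luis is a related party to Ashford Pharma AG.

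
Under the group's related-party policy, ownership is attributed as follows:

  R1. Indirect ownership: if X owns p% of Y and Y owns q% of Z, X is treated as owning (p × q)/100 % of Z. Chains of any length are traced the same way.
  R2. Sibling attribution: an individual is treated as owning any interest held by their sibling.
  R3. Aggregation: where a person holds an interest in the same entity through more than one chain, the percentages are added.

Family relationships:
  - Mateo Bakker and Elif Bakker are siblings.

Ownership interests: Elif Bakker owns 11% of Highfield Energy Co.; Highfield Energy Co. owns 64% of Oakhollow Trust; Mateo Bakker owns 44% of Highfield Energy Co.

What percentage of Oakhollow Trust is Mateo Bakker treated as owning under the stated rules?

35.2%

By sibling attribution (R2), Mateo Bakker is treated as also owning Elif Bakker's interest in Highfield Energy Co, giving 44% + 11% = 55%.
Chain via Highfield Energy Co. (R1): 55% × 64% = 35.2% of Oakhollow Trust.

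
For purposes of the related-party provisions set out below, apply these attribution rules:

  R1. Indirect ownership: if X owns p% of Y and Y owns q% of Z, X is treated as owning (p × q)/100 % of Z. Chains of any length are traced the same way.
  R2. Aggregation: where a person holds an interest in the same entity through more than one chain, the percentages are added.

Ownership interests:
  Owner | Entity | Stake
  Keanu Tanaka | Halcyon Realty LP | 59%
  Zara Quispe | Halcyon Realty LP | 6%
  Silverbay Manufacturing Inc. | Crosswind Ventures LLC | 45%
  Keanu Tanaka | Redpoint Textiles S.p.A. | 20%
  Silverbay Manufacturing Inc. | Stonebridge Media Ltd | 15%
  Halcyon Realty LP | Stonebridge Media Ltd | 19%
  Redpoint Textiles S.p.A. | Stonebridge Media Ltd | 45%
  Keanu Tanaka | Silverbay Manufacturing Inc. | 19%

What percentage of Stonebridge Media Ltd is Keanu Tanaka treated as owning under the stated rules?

23.06%

Chain via Redpoint Textiles S.p.A. (R1): 20% × 45% = 9% of Stonebridge Media Ltd.
Chain via Silverbay Manufacturing Inc. (R1): 19% × 15% = 2.85% of Stonebridge Media Ltd.
Chain via Halcyon Realty LP (R1): 59% × 19% = 11.21% of Stonebridge Media Ltd.
Aggregating (R2): 9% + 2.85% + 11.21% = 23.06%.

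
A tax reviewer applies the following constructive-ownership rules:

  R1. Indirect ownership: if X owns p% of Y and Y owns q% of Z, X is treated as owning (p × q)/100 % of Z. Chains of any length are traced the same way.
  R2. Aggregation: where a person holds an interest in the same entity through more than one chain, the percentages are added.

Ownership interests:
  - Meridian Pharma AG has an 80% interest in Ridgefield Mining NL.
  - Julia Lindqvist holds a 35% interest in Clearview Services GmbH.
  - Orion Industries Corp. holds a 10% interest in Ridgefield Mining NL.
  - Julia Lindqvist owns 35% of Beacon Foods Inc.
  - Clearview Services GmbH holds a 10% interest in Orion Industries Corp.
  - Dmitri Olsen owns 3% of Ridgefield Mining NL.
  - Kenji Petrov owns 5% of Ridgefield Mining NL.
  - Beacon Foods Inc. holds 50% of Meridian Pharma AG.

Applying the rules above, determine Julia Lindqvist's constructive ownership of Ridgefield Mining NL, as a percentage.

14.35%

Chain via Beacon Foods Inc. → Meridian Pharma AG (R1): 35% × 50% × 80% = 14% of Ridgefield Mining NL.
Chain via Clearview Services GmbH → Orion Industries Corp. (R1): 35% × 10% × 10% = 0.35% of Ridgefield Mining NL.
Aggregating (R2): 14% + 0.35% = 14.35%.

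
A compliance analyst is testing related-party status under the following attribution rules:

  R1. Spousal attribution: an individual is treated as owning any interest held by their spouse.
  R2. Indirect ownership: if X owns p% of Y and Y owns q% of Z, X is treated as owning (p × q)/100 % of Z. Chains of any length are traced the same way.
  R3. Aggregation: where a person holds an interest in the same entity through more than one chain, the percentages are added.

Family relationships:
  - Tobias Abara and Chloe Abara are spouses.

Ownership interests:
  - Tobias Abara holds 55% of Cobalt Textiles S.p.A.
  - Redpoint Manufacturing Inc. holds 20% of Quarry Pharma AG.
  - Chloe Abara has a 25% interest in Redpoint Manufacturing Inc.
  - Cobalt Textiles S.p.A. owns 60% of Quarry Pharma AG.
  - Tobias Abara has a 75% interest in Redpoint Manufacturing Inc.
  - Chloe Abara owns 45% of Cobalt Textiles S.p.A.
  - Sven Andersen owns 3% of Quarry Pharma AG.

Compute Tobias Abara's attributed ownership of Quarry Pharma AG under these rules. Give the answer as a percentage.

By spousal attribution (R1), Tobias Abara is treated as also owning Chloe Abara's interest in Redpoint Manufacturing Inc, giving 75% + 25% = 100%.
By spousal attribution (R1), Tobias Abara is treated as also owning Chloe Abara's interest in Cobalt Textiles S.p.A, giving 55% + 45% = 100%.
Chain via Redpoint Manufacturing Inc. (R2): 100% × 20% = 20% of Quarry Pharma AG.
Chain via Cobalt Textiles S.p.A. (R2): 100% × 60% = 60% of Quarry Pharma AG.
Aggregating (R3): 20% + 60% = 80%.

80%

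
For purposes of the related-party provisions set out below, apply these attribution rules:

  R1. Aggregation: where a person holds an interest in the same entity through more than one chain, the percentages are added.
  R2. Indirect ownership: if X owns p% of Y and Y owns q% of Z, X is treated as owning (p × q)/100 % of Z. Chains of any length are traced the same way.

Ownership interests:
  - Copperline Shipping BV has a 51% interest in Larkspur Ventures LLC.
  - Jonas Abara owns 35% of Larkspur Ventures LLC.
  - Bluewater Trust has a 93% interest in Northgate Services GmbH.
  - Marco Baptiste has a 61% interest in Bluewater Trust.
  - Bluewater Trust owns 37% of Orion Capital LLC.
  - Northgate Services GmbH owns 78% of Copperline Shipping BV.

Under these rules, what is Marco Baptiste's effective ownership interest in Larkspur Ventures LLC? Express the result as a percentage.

Chain via Bluewater Trust → Northgate Services GmbH → Copperline Shipping BV (R2): 61% × 93% × 78% × 51% = 22.567194% of Larkspur Ventures LLC.

22.567194%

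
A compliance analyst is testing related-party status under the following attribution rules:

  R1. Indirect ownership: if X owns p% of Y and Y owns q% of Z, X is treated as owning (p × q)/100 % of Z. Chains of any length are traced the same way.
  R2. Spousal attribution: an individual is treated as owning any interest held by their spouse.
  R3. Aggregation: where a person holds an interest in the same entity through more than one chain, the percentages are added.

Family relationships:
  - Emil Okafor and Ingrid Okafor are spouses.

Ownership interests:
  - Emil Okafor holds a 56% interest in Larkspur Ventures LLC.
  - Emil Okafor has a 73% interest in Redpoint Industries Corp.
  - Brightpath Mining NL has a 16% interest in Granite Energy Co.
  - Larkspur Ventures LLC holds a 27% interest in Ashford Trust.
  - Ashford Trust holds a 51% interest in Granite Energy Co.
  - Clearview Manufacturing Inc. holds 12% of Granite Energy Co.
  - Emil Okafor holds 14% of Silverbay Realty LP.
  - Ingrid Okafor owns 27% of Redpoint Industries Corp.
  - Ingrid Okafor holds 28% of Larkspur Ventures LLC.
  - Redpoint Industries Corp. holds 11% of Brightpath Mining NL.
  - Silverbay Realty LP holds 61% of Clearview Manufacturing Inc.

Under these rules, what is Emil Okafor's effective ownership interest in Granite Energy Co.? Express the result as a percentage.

14.3516%

By spousal attribution (R2), Emil Okafor is treated as also owning Ingrid Okafor's interest in Larkspur Ventures LLC, giving 56% + 28% = 84%.
By spousal attribution (R2), Emil Okafor is treated as also owning Ingrid Okafor's interest in Redpoint Industries Corp, giving 73% + 27% = 100%.
Chain via Silverbay Realty LP → Clearview Manufacturing Inc. (R1): 14% × 61% × 12% = 1.0248% of Granite Energy Co.
Chain via Larkspur Ventures LLC → Ashford Trust (R1): 84% × 27% × 51% = 11.5668% of Granite Energy Co.
Chain via Redpoint Industries Corp. → Brightpath Mining NL (R1): 100% × 11% × 16% = 1.76% of Granite Energy Co.
Aggregating (R3): 1.0248% + 11.5668% + 1.76% = 14.3516%.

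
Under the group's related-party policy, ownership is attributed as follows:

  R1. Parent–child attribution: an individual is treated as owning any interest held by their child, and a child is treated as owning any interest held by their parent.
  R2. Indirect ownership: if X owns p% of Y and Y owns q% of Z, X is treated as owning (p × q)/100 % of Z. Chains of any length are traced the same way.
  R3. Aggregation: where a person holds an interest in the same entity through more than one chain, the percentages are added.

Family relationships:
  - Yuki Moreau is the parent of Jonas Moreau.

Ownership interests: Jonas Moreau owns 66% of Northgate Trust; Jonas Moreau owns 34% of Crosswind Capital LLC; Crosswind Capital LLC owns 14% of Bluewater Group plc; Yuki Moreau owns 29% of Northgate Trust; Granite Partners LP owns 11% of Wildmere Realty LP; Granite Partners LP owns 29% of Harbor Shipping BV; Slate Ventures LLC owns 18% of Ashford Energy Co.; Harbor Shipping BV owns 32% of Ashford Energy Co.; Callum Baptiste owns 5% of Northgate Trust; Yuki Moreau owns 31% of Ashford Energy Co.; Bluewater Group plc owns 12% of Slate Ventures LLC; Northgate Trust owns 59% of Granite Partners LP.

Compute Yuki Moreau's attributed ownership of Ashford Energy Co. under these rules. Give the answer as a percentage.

36.304256%

By parent–child attribution (R1), Yuki Moreau is treated as also owning Jonas Moreau's interest in Northgate Trust, giving 29% + 66% = 95%.
By parent–child attribution (R1), Yuki Moreau is treated as owning Jonas Moreau's 34% interest in Crosswind Capital LLC.
Chain via Northgate Trust → Granite Partners LP → Harbor Shipping BV (R2): 95% × 59% × 29% × 32% = 5.20144% of Ashford Energy Co.
Direct interest in Ashford Energy Co: 31%.
Chain via Crosswind Capital LLC → Bluewater Group plc → Slate Ventures LLC (R2): 34% × 14% × 12% × 18% = 0.102816% of Ashford Energy Co.
Aggregating (R3): 5.20144% + 31% + 0.102816% = 36.304256%.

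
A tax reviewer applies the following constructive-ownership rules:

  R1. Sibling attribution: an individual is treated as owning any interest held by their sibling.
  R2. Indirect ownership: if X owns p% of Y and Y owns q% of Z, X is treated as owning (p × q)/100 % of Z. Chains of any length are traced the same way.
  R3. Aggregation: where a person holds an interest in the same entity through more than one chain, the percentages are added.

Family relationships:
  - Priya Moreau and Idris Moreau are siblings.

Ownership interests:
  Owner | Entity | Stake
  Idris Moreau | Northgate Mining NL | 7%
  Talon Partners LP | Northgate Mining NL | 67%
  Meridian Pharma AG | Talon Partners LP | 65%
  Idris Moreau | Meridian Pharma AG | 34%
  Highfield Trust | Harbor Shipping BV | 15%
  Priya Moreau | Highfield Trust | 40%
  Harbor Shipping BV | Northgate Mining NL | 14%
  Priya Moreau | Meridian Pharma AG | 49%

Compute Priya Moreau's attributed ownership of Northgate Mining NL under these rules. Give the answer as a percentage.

43.9865%

By sibling attribution (R1), Priya Moreau is treated as also owning Idris Moreau's interest in Meridian Pharma AG, giving 49% + 34% = 83%.
By sibling attribution (R1), Priya Moreau is treated as owning Idris Moreau's 7% interest in Northgate Mining NL.
Chain via Meridian Pharma AG → Talon Partners LP (R2): 83% × 65% × 67% = 36.1465% of Northgate Mining NL.
Chain via Highfield Trust → Harbor Shipping BV (R2): 40% × 15% × 14% = 0.84% of Northgate Mining NL.
Direct interest in Northgate Mining NL: 7%.
Aggregating (R3): 36.1465% + 0.84% + 7% = 43.9865%.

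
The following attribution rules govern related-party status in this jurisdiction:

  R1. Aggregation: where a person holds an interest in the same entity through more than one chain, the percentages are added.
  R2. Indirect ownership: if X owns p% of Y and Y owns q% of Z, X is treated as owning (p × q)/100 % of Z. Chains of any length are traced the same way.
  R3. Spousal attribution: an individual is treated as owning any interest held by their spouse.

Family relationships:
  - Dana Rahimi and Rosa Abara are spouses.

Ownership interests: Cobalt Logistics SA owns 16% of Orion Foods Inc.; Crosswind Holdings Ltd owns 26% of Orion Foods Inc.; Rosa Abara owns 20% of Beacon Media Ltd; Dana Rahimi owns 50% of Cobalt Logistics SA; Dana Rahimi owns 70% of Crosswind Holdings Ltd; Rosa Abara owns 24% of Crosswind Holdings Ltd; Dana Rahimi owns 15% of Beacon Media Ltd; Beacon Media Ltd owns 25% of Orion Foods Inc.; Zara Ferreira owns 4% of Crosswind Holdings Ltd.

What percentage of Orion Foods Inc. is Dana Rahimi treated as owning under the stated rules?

41.19%

By spousal attribution (R3), Dana Rahimi is treated as also owning Rosa Abara's interest in Crosswind Holdings Ltd, giving 70% + 24% = 94%.
By spousal attribution (R3), Dana Rahimi is treated as also owning Rosa Abara's interest in Beacon Media Ltd, giving 15% + 20% = 35%.
Chain via Crosswind Holdings Ltd (R2): 94% × 26% = 24.44% of Orion Foods Inc.
Chain via Beacon Media Ltd (R2): 35% × 25% = 8.75% of Orion Foods Inc.
Chain via Cobalt Logistics SA (R2): 50% × 16% = 8% of Orion Foods Inc.
Aggregating (R1): 24.44% + 8.75% + 8% = 41.19%.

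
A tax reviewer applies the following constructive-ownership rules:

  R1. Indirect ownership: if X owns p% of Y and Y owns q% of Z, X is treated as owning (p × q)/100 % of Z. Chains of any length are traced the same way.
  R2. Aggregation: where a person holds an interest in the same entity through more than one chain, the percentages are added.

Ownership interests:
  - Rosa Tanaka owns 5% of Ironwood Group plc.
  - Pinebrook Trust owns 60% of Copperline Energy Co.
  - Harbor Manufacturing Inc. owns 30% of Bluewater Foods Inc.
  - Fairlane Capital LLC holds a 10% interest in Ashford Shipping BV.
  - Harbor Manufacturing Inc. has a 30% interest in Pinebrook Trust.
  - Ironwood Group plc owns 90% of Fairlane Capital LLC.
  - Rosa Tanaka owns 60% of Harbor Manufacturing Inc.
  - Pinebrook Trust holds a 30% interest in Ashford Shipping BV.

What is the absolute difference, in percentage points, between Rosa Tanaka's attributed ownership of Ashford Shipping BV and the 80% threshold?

74.15

Chain via Ironwood Group plc → Fairlane Capital LLC (R1): 5% × 90% × 10% = 0.45% of Ashford Shipping BV.
Chain via Harbor Manufacturing Inc. → Pinebrook Trust (R1): 60% × 30% × 30% = 5.4% of Ashford Shipping BV.
Aggregating (R2): 0.45% + 5.4% = 5.85%.
5.85% falls short of the 80% threshold by 74.15 percentage points.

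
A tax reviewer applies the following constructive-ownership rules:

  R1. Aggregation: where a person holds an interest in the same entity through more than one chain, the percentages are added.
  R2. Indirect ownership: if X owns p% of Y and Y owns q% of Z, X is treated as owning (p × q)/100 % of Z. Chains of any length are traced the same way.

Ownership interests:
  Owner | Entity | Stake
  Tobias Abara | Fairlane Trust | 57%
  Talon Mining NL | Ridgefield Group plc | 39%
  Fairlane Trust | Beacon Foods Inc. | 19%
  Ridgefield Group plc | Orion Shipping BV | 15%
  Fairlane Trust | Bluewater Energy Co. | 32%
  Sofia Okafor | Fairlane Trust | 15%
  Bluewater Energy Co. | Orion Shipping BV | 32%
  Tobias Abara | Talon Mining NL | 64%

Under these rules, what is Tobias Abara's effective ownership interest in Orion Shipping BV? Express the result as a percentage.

9.5808%

Chain via Fairlane Trust → Bluewater Energy Co. (R2): 57% × 32% × 32% = 5.8368% of Orion Shipping BV.
Chain via Talon Mining NL → Ridgefield Group plc (R2): 64% × 39% × 15% = 3.744% of Orion Shipping BV.
Aggregating (R1): 5.8368% + 3.744% = 9.5808%.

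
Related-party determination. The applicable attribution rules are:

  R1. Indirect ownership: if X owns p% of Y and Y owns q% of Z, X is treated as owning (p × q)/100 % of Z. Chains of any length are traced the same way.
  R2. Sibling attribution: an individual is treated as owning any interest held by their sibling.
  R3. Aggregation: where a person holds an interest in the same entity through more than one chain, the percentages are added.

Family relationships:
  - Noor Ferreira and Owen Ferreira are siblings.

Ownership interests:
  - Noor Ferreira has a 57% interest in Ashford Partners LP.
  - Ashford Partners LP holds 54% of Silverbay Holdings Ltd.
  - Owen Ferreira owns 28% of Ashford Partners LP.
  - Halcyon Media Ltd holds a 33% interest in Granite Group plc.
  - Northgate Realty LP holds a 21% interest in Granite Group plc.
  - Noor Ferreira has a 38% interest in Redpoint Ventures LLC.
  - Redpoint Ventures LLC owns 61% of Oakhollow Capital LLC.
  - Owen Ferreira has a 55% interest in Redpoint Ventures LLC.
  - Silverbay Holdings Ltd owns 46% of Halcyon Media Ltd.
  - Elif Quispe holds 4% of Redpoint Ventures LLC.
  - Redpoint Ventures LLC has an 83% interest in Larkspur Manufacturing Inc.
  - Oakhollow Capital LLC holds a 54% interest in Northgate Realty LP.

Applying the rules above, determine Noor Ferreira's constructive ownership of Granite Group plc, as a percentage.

13.400802%

By sibling attribution (R2), Noor Ferreira is treated as also owning Owen Ferreira's interest in Redpoint Ventures LLC, giving 38% + 55% = 93%.
By sibling attribution (R2), Noor Ferreira is treated as also owning Owen Ferreira's interest in Ashford Partners LP, giving 57% + 28% = 85%.
Chain via Redpoint Ventures LLC → Oakhollow Capital LLC → Northgate Realty LP (R1): 93% × 61% × 54% × 21% = 6.433182% of Granite Group plc.
Chain via Ashford Partners LP → Silverbay Holdings Ltd → Halcyon Media Ltd (R1): 85% × 54% × 46% × 33% = 6.96762% of Granite Group plc.
Aggregating (R3): 6.433182% + 6.96762% = 13.400802%.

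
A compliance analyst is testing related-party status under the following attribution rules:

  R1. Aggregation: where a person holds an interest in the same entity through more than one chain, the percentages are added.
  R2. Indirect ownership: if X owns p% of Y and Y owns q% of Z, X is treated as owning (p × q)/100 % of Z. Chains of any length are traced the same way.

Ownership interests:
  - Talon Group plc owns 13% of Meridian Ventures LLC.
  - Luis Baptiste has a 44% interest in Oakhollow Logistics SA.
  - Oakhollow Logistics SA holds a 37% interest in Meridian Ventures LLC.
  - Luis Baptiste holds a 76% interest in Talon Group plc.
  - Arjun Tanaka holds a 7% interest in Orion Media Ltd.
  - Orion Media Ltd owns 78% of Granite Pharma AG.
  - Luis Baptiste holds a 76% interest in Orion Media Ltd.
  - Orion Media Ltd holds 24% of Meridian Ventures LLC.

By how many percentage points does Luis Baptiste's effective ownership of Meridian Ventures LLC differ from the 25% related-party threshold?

19.4

Chain via Oakhollow Logistics SA (R2): 44% × 37% = 16.28% of Meridian Ventures LLC.
Chain via Talon Group plc (R2): 76% × 13% = 9.88% of Meridian Ventures LLC.
Chain via Orion Media Ltd (R2): 76% × 24% = 18.24% of Meridian Ventures LLC.
Aggregating (R1): 16.28% + 9.88% + 18.24% = 44.4%.
44.4% exceeds the 25% threshold by 19.4 percentage points.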